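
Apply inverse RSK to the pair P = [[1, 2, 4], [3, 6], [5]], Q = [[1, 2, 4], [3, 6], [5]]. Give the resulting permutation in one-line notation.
Reverse the RSK construction: for i from n down to 1, find the cell of Q containing i, remove the entry at that cell from P, and reverse-bump it up through P; the value ejected from row 1 is w(i).

Step i=6: Q has 6 at row 2, column 2; remove 6 from row 2 of P and reverse-bump: 6 enters row 1 and ejects 4. So w(6) = 4. P is now [[1, 2, 6], [3], [5]].
Step i=5: Q has 5 at row 3, column 1; remove 5 from row 3 of P and reverse-bump: 5 enters row 2 and ejects 3; 3 enters row 1 and ejects 2. So w(5) = 2. P is now [[1, 3, 6], [5]].
Step i=4: Q has 4 at row 1, column 3; remove that cell from P, ejecting 6. So w(4) = 6. P is now [[1, 3], [5]].
Step i=3: Q has 3 at row 2, column 1; remove 5 from row 2 of P and reverse-bump: 5 enters row 1 and ejects 3. So w(3) = 3. P is now [[1, 5]].
Step i=2: Q has 2 at row 1, column 2; remove that cell from P, ejecting 5. So w(2) = 5. P is now [[1]].
Step i=1: Q has 1 at row 1, column 1; remove that cell from P, ejecting 1. So w(1) = 1. P is now [].

So w = 1 5 3 6 2 4.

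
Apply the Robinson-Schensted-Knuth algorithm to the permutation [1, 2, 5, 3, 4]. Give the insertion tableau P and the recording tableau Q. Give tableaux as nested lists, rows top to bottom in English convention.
Insert each entry of the permutation into P by Schensted row insertion, recording in Q the position of each new cell.

Insert 1: appended to row 1. P = [[1]], Q = [[1]].
Insert 2: appended to row 1. P = [[1, 2]], Q = [[1, 2]].
Insert 5: appended to row 1. P = [[1, 2, 5]], Q = [[1, 2, 3]].
Insert 3: 3 bumps 5 from row 1; 5 starts row 2. P = [[1, 2, 3], [5]], Q = [[1, 2, 3], [4]].
Insert 4: appended to row 1. P = [[1, 2, 3, 4], [5]], Q = [[1, 2, 3, 5], [4]].

So P = [[1, 2, 3, 4], [5]], Q = [[1, 2, 3, 5], [4]].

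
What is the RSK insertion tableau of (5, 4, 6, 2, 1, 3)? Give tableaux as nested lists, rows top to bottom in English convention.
P = [[1, 3], [2, 6], [4], [5]]

Insert 5: appended to row 1. P = [[5]].
Insert 4: 4 bumps 5 from row 1; 5 starts row 2. P = [[4], [5]].
Insert 6: appended to row 1. P = [[4, 6], [5]].
Insert 2: 2 bumps 4 from row 1; 4 bumps 5 from row 2; 5 starts row 3. P = [[2, 6], [4], [5]].
Insert 1: 1 bumps 2 from row 1; 2 bumps 4 from row 2; 4 bumps 5 from row 3; 5 starts row 4. P = [[1, 6], [2], [4], [5]].
Insert 3: 3 bumps 6 from row 1; 6 appends to row 2. P = [[1, 3], [2, 6], [4], [5]].

So P = [[1, 3], [2, 6], [4], [5]].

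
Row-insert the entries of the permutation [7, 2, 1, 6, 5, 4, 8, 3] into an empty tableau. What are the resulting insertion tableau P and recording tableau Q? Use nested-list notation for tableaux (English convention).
P = [[1, 3, 8], [2, 4], [5], [6], [7]], Q = [[1, 4, 7], [2, 5], [3], [6], [8]]

Insert each entry of the permutation into P by Schensted row insertion, recording in Q the position of each new cell.

Insert 7: appended to row 1. P = [[7]].
Insert 2: 2 bumps 7 from row 1; 7 starts row 2. P = [[2], [7]].
Insert 1: 1 bumps 2 from row 1; 2 bumps 7 from row 2; 7 starts row 3. P = [[1], [2], [7]].
Insert 6: appended to row 1. P = [[1, 6], [2], [7]].
Insert 5: 5 bumps 6 from row 1; 6 appends to row 2. P = [[1, 5], [2, 6], [7]].
Insert 4: 4 bumps 5 from row 1; 5 bumps 6 from row 2; 6 bumps 7 from row 3; 7 starts row 4. P = [[1, 4], [2, 5], [6], [7]].
Insert 8: appended to row 1. P = [[1, 4, 8], [2, 5], [6], [7]].
Insert 3: 3 bumps 4 from row 1; 4 bumps 5 from row 2; 5 bumps 6 from row 3; 6 bumps 7 from row 4; 7 starts row 5. P = [[1, 3, 8], [2, 4], [5], [6], [7]].

So P = [[1, 3, 8], [2, 4], [5], [6], [7]], Q = [[1, 4, 7], [2, 5], [3], [6], [8]].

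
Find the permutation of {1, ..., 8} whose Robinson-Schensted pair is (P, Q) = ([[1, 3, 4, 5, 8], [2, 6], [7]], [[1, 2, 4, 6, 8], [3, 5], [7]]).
Reverse the RSK construction: for i from n down to 1, find the cell of Q containing i, remove the entry at that cell from P, and reverse-bump it up through P; the value ejected from row 1 is w(i).

Step i=8: Q has 8 at row 1, column 5; remove that cell from P, ejecting 8. So w(8) = 8. P is now [[1, 3, 4, 5], [2, 6], [7]].
Step i=7: Q has 7 at row 3, column 1; remove 7 from row 3 of P and reverse-bump: 7 enters row 2 and ejects 6; 6 enters row 1 and ejects 5. So w(7) = 5. P is now [[1, 3, 4, 6], [2, 7]].
Step i=6: Q has 6 at row 1, column 4; remove that cell from P, ejecting 6. So w(6) = 6. P is now [[1, 3, 4], [2, 7]].
Step i=5: Q has 5 at row 2, column 2; remove 7 from row 2 of P and reverse-bump: 7 enters row 1 and ejects 4. So w(5) = 4. P is now [[1, 3, 7], [2]].
Step i=4: Q has 4 at row 1, column 3; remove that cell from P, ejecting 7. So w(4) = 7. P is now [[1, 3], [2]].
Step i=3: Q has 3 at row 2, column 1; remove 2 from row 2 of P and reverse-bump: 2 enters row 1 and ejects 1. So w(3) = 1. P is now [[2, 3]].
Step i=2: Q has 2 at row 1, column 2; remove that cell from P, ejecting 3. So w(2) = 3. P is now [[2]].
Step i=1: Q has 1 at row 1, column 1; remove that cell from P, ejecting 2. So w(1) = 2. P is now [].

So w = 2 3 1 7 4 6 5 8.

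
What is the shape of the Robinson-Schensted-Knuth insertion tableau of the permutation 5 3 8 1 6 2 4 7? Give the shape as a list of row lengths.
[4, 2, 2]

Row-insert each entry into an empty tableau.

After inserting 5: P = [[5]].
After inserting 3: P = [[3], [5]].
After inserting 8: P = [[3, 8], [5]].
After inserting 1: P = [[1, 8], [3], [5]].
After inserting 6: P = [[1, 6], [3, 8], [5]].
After inserting 2: P = [[1, 2], [3, 6], [5, 8]].
After inserting 4: P = [[1, 2, 4], [3, 6], [5, 8]].
After inserting 7: P = [[1, 2, 4, 7], [3, 6], [5, 8]].

The final insertion tableau P = [[1, 2, 4, 7], [3, 6], [5, 8]] has shape [4, 2, 2].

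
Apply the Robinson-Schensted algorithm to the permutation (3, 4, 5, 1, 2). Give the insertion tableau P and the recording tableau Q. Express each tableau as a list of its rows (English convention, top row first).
P = [[1, 2, 5], [3, 4]], Q = [[1, 2, 3], [4, 5]]

Insert each entry of the permutation into P by Schensted row insertion, recording in Q the position of each new cell.

Insert 3: appended to row 1. P = [[3]].
Insert 4: appended to row 1. P = [[3, 4]].
Insert 5: appended to row 1. P = [[3, 4, 5]].
Insert 1: 1 bumps 3 from row 1; 3 starts row 2. P = [[1, 4, 5], [3]].
Insert 2: 2 bumps 4 from row 1; 4 appends to row 2. P = [[1, 2, 5], [3, 4]].

So P = [[1, 2, 5], [3, 4]], Q = [[1, 2, 3], [4, 5]].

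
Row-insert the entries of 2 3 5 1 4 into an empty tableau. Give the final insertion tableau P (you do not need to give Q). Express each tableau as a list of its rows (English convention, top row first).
P = [[1, 3, 4], [2, 5]]

Insert 2: appended to row 1. P = [[2]].
Insert 3: appended to row 1. P = [[2, 3]].
Insert 5: appended to row 1. P = [[2, 3, 5]].
Insert 1: 1 bumps 2 from row 1; 2 starts row 2. P = [[1, 3, 5], [2]].
Insert 4: 4 bumps 5 from row 1; 5 appends to row 2. P = [[1, 3, 4], [2, 5]].

So P = [[1, 3, 4], [2, 5]].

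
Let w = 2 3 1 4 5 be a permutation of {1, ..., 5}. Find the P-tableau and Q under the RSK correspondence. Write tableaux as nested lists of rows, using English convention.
Insert each entry of the permutation into P by Schensted row insertion, recording in Q the position of each new cell.

Insert 2: appended to row 1. P = [[2]].
Insert 3: appended to row 1. P = [[2, 3]].
Insert 1: 1 bumps 2 from row 1; 2 starts row 2. P = [[1, 3], [2]].
Insert 4: appended to row 1. P = [[1, 3, 4], [2]].
Insert 5: appended to row 1. P = [[1, 3, 4, 5], [2]].

So P = [[1, 3, 4, 5], [2]], Q = [[1, 2, 4, 5], [3]].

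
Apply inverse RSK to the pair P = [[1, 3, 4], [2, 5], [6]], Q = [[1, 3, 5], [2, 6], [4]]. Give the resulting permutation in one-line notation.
6 2 3 1 5 4

Reverse RSK: for i = n, n-1, ..., 1, locate i in Q, remove the corresponding corner cell from P, and reverse-bump its entry up through P; the value ejected from row 1 is w(i).

So w = 6 2 3 1 5 4.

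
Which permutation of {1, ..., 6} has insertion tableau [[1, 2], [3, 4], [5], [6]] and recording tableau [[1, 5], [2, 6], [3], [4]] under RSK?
Reverse the RSK construction: for i from n down to 1, find the cell of Q containing i, remove the entry at that cell from P, and reverse-bump it up through P; the value ejected from row 1 is w(i).

Step i=6: Q has 6 at row 2, column 2; remove 4 from row 2 of P and reverse-bump: 4 enters row 1 and ejects 2. So w(6) = 2. P is now [[1, 4], [3], [5], [6]].
Step i=5: Q has 5 at row 1, column 2; remove that cell from P, ejecting 4. So w(5) = 4. P is now [[1], [3], [5], [6]].
Step i=4: Q has 4 at row 4, column 1; remove 6 from row 4 of P and reverse-bump: 6 enters row 3 and ejects 5; 5 enters row 2 and ejects 3; 3 enters row 1 and ejects 1. So w(4) = 1. P is now [[3], [5], [6]].
Step i=3: Q has 3 at row 3, column 1; remove 6 from row 3 of P and reverse-bump: 6 enters row 2 and ejects 5; 5 enters row 1 and ejects 3. So w(3) = 3. P is now [[5], [6]].
Step i=2: Q has 2 at row 2, column 1; remove 6 from row 2 of P and reverse-bump: 6 enters row 1 and ejects 5. So w(2) = 5. P is now [[6]].
Step i=1: Q has 1 at row 1, column 1; remove that cell from P, ejecting 6. So w(1) = 6. P is now [].

So w = 6 5 3 1 4 2.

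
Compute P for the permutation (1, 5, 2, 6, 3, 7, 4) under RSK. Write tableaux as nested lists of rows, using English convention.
P = [[1, 2, 3, 4], [5, 6, 7]]

Insert 1: appended to row 1. P = [[1]].
Insert 5: appended to row 1. P = [[1, 5]].
Insert 2: 2 bumps 5 from row 1; 5 starts row 2. P = [[1, 2], [5]].
Insert 6: appended to row 1. P = [[1, 2, 6], [5]].
Insert 3: 3 bumps 6 from row 1; 6 appends to row 2. P = [[1, 2, 3], [5, 6]].
Insert 7: appended to row 1. P = [[1, 2, 3, 7], [5, 6]].
Insert 4: 4 bumps 7 from row 1; 7 appends to row 2. P = [[1, 2, 3, 4], [5, 6, 7]].

So P = [[1, 2, 3, 4], [5, 6, 7]].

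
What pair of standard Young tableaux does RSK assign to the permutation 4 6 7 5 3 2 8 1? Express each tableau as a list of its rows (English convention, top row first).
P = [[1, 5, 7, 8], [2], [3], [4], [6]], Q = [[1, 2, 3, 7], [4], [5], [6], [8]]

Insert each entry of the permutation into P by Schensted row insertion, recording in Q the position of each new cell.

Insert 4: appended to row 1. P = [[4]], Q = [[1]].
Insert 6: appended to row 1. P = [[4, 6]], Q = [[1, 2]].
Insert 7: appended to row 1. P = [[4, 6, 7]], Q = [[1, 2, 3]].
Insert 5: 5 bumps 6 from row 1; 6 starts row 2. P = [[4, 5, 7], [6]], Q = [[1, 2, 3], [4]].
Insert 3: 3 bumps 4 from row 1; 4 bumps 6 from row 2; 6 starts row 3. P = [[3, 5, 7], [4], [6]], Q = [[1, 2, 3], [4], [5]].
Insert 2: 2 bumps 3 from row 1; 3 bumps 4 from row 2; 4 bumps 6 from row 3; 6 starts row 4. P = [[2, 5, 7], [3], [4], [6]], Q = [[1, 2, 3], [4], [5], [6]].
Insert 8: appended to row 1. P = [[2, 5, 7, 8], [3], [4], [6]], Q = [[1, 2, 3, 7], [4], [5], [6]].
Insert 1: 1 bumps 2 from row 1; 2 bumps 3 from row 2; 3 bumps 4 from row 3; 4 bumps 6 from row 4; 6 starts row 5. P = [[1, 5, 7, 8], [2], [3], [4], [6]], Q = [[1, 2, 3, 7], [4], [5], [6], [8]].

So P = [[1, 5, 7, 8], [2], [3], [4], [6]], Q = [[1, 2, 3, 7], [4], [5], [6], [8]].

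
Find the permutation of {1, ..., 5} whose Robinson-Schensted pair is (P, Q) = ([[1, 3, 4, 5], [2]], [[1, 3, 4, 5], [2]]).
Reverse the RSK construction: for i from n down to 1, find the cell of Q containing i, remove the entry at that cell from P, and reverse-bump it up through P; the value ejected from row 1 is w(i).

Step i=5: Q has 5 at row 1, column 4; remove that cell from P, ejecting 5. So w(5) = 5. P is now [[1, 3, 4], [2]].
Step i=4: Q has 4 at row 1, column 3; remove that cell from P, ejecting 4. So w(4) = 4. P is now [[1, 3], [2]].
Step i=3: Q has 3 at row 1, column 2; remove that cell from P, ejecting 3. So w(3) = 3. P is now [[1], [2]].
Step i=2: Q has 2 at row 2, column 1; remove 2 from row 2 of P and reverse-bump: 2 enters row 1 and ejects 1. So w(2) = 1. P is now [[2]].
Step i=1: Q has 1 at row 1, column 1; remove that cell from P, ejecting 2. So w(1) = 2. P is now [].

So w = 2 1 3 4 5.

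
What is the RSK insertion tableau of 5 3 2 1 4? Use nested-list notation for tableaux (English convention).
P = [[1, 4], [2], [3], [5]]

Insert 5: appended to row 1. P = [[5]].
Insert 3: 3 bumps 5 from row 1; 5 starts row 2. P = [[3], [5]].
Insert 2: 2 bumps 3 from row 1; 3 bumps 5 from row 2; 5 starts row 3. P = [[2], [3], [5]].
Insert 1: 1 bumps 2 from row 1; 2 bumps 3 from row 2; 3 bumps 5 from row 3; 5 starts row 4. P = [[1], [2], [3], [5]].
Insert 4: appended to row 1. P = [[1, 4], [2], [3], [5]].

So P = [[1, 4], [2], [3], [5]].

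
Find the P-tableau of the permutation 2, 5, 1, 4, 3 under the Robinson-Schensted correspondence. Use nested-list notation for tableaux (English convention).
Insert 2: appended to row 1. P = [[2]].
Insert 5: appended to row 1. P = [[2, 5]].
Insert 1: 1 bumps 2 from row 1; 2 starts row 2. P = [[1, 5], [2]].
Insert 4: 4 bumps 5 from row 1; 5 appends to row 2. P = [[1, 4], [2, 5]].
Insert 3: 3 bumps 4 from row 1; 4 bumps 5 from row 2; 5 starts row 3. P = [[1, 3], [2, 4], [5]].

So P = [[1, 3], [2, 4], [5]].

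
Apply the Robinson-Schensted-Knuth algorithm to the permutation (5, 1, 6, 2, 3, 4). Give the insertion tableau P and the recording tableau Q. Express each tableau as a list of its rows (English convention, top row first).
Insert each entry of the permutation into P by Schensted row insertion, recording in Q the position of each new cell.

Insert 5: appended to row 1. P = [[5]].
Insert 1: 1 bumps 5 from row 1; 5 starts row 2. P = [[1], [5]].
Insert 6: appended to row 1. P = [[1, 6], [5]].
Insert 2: 2 bumps 6 from row 1; 6 appends to row 2. P = [[1, 2], [5, 6]].
Insert 3: appended to row 1. P = [[1, 2, 3], [5, 6]].
Insert 4: appended to row 1. P = [[1, 2, 3, 4], [5, 6]].

So P = [[1, 2, 3, 4], [5, 6]], Q = [[1, 3, 5, 6], [2, 4]].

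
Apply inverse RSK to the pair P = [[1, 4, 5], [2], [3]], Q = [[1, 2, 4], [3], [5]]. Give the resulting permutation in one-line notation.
3 4 2 5 1

Reverse the RSK construction: for i from n down to 1, find the cell of Q containing i, remove the entry at that cell from P, and reverse-bump it up through P; the value ejected from row 1 is w(i).

Step i=5: Q has 5 at row 3, column 1; remove 3 from row 3 of P and reverse-bump: 3 enters row 2 and ejects 2; 2 enters row 1 and ejects 1. So w(5) = 1. P is now [[2, 4, 5], [3]].
Step i=4: Q has 4 at row 1, column 3; remove that cell from P, ejecting 5. So w(4) = 5. P is now [[2, 4], [3]].
Step i=3: Q has 3 at row 2, column 1; remove 3 from row 2 of P and reverse-bump: 3 enters row 1 and ejects 2. So w(3) = 2. P is now [[3, 4]].
Step i=2: Q has 2 at row 1, column 2; remove that cell from P, ejecting 4. So w(2) = 4. P is now [[3]].
Step i=1: Q has 1 at row 1, column 1; remove that cell from P, ejecting 3. So w(1) = 3. P is now [].

So w = 3 4 2 5 1.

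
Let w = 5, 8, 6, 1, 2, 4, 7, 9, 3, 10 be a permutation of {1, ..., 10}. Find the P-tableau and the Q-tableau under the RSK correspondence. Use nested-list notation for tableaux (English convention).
P = [[1, 2, 3, 7, 9, 10], [4, 6], [5], [8]], Q = [[1, 2, 6, 7, 8, 10], [3, 5], [4], [9]]

Insert each entry of the permutation into P by Schensted row insertion, recording in Q the position of each new cell.

Insert 5: appended to row 1. P = [[5]].
Insert 8: appended to row 1. P = [[5, 8]].
Insert 6: 6 bumps 8 from row 1; 8 starts row 2. P = [[5, 6], [8]].
Insert 1: 1 bumps 5 from row 1; 5 bumps 8 from row 2; 8 starts row 3. P = [[1, 6], [5], [8]].
Insert 2: 2 bumps 6 from row 1; 6 appends to row 2. P = [[1, 2], [5, 6], [8]].
Insert 4: appended to row 1. P = [[1, 2, 4], [5, 6], [8]].
Insert 7: appended to row 1. P = [[1, 2, 4, 7], [5, 6], [8]].
Insert 9: appended to row 1. P = [[1, 2, 4, 7, 9], [5, 6], [8]].
Insert 3: 3 bumps 4 from row 1; 4 bumps 5 from row 2; 5 bumps 8 from row 3; 8 starts row 4. P = [[1, 2, 3, 7, 9], [4, 6], [5], [8]].
Insert 10: appended to row 1. P = [[1, 2, 3, 7, 9, 10], [4, 6], [5], [8]].

So P = [[1, 2, 3, 7, 9, 10], [4, 6], [5], [8]], Q = [[1, 2, 6, 7, 8, 10], [3, 5], [4], [9]].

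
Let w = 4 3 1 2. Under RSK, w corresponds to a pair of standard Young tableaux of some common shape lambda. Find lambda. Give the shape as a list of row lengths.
RSK row insertion gives P = [[1, 2], [3], [4]], which has shape [2, 1, 1].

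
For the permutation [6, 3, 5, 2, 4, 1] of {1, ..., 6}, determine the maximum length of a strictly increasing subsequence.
2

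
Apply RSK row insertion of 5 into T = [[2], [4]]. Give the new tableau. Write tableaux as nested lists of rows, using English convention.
[[2, 5], [4]]

5 is larger than every entry of row 1, so it is appended to row 1. The new tableau is [[2, 5], [4]].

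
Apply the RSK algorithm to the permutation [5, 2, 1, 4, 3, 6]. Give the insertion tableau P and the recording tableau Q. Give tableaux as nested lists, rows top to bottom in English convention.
Insert each entry of the permutation into P by Schensted row insertion, recording in Q the position of each new cell.

Insert 5: appended to row 1. P = [[5]].
Insert 2: 2 bumps 5 from row 1; 5 starts row 2. P = [[2], [5]].
Insert 1: 1 bumps 2 from row 1; 2 bumps 5 from row 2; 5 starts row 3. P = [[1], [2], [5]].
Insert 4: appended to row 1. P = [[1, 4], [2], [5]].
Insert 3: 3 bumps 4 from row 1; 4 appends to row 2. P = [[1, 3], [2, 4], [5]].
Insert 6: appended to row 1. P = [[1, 3, 6], [2, 4], [5]].

So P = [[1, 3, 6], [2, 4], [5]], Q = [[1, 4, 6], [2, 5], [3]].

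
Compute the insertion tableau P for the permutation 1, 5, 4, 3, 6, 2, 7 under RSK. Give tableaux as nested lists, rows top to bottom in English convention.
P = [[1, 2, 6, 7], [3], [4], [5]]

Insert 1: appended to row 1. P = [[1]].
Insert 5: appended to row 1. P = [[1, 5]].
Insert 4: 4 bumps 5 from row 1; 5 starts row 2. P = [[1, 4], [5]].
Insert 3: 3 bumps 4 from row 1; 4 bumps 5 from row 2; 5 starts row 3. P = [[1, 3], [4], [5]].
Insert 6: appended to row 1. P = [[1, 3, 6], [4], [5]].
Insert 2: 2 bumps 3 from row 1; 3 bumps 4 from row 2; 4 bumps 5 from row 3; 5 starts row 4. P = [[1, 2, 6], [3], [4], [5]].
Insert 7: appended to row 1. P = [[1, 2, 6, 7], [3], [4], [5]].

So P = [[1, 2, 6, 7], [3], [4], [5]].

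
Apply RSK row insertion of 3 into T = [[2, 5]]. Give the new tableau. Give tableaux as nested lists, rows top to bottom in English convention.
[[2, 3], [5]]

In row 1, 3 replaces 5 (the leftmost entry greater than 3); 5 is bumped to row 2. 5 starts a new row 2. The new tableau is [[2, 3], [5]].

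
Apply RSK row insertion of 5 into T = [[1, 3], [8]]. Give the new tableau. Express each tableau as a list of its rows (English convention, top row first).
[[1, 3, 5], [8]]

5 is larger than every entry of row 1, so it is appended to row 1. The new tableau is [[1, 3, 5], [8]].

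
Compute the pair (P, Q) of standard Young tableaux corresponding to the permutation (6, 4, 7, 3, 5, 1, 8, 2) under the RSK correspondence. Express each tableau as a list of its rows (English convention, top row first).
P = [[1, 2, 8], [3, 5], [4, 7], [6]], Q = [[1, 3, 7], [2, 5], [4, 8], [6]]

Insert each entry of the permutation into P by Schensted row insertion, recording in Q the position of each new cell.

After inserting 6: P = [[6]].
After inserting 4: P = [[4], [6]].
After inserting 7: P = [[4, 7], [6]].
After inserting 3: P = [[3, 7], [4], [6]].
After inserting 5: P = [[3, 5], [4, 7], [6]].
After inserting 1: P = [[1, 5], [3, 7], [4], [6]].
After inserting 8: P = [[1, 5, 8], [3, 7], [4], [6]].
After inserting 2: P = [[1, 2, 8], [3, 5], [4, 7], [6]].

So P = [[1, 2, 8], [3, 5], [4, 7], [6]], Q = [[1, 3, 7], [2, 5], [4, 8], [6]].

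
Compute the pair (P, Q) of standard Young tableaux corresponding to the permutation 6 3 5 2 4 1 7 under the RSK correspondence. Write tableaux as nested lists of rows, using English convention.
P = [[1, 4, 7], [2, 5], [3], [6]], Q = [[1, 3, 7], [2, 5], [4], [6]]

Insert each entry of the permutation into P by Schensted row insertion, recording in Q the position of each new cell.

Insert 6: appended to row 1. P = [[6]], Q = [[1]].
Insert 3: 3 bumps 6 from row 1; 6 starts row 2. P = [[3], [6]], Q = [[1], [2]].
Insert 5: appended to row 1. P = [[3, 5], [6]], Q = [[1, 3], [2]].
Insert 2: 2 bumps 3 from row 1; 3 bumps 6 from row 2; 6 starts row 3. P = [[2, 5], [3], [6]], Q = [[1, 3], [2], [4]].
Insert 4: 4 bumps 5 from row 1; 5 appends to row 2. P = [[2, 4], [3, 5], [6]], Q = [[1, 3], [2, 5], [4]].
Insert 1: 1 bumps 2 from row 1; 2 bumps 3 from row 2; 3 bumps 6 from row 3; 6 starts row 4. P = [[1, 4], [2, 5], [3], [6]], Q = [[1, 3], [2, 5], [4], [6]].
Insert 7: appended to row 1. P = [[1, 4, 7], [2, 5], [3], [6]], Q = [[1, 3, 7], [2, 5], [4], [6]].

So P = [[1, 4, 7], [2, 5], [3], [6]], Q = [[1, 3, 7], [2, 5], [4], [6]].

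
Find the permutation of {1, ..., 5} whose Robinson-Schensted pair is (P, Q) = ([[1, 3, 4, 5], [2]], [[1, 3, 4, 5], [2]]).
2 1 3 4 5

Reverse the RSK construction: for i from n down to 1, find the cell of Q containing i, remove the entry at that cell from P, and reverse-bump it up through P; the value ejected from row 1 is w(i).

Step i=5: Q has 5 at row 1, column 4; remove that cell from P, ejecting 5. So w(5) = 5. P is now [[1, 3, 4], [2]].
Step i=4: Q has 4 at row 1, column 3; remove that cell from P, ejecting 4. So w(4) = 4. P is now [[1, 3], [2]].
Step i=3: Q has 3 at row 1, column 2; remove that cell from P, ejecting 3. So w(3) = 3. P is now [[1], [2]].
Step i=2: Q has 2 at row 2, column 1; remove 2 from row 2 of P and reverse-bump: 2 enters row 1 and ejects 1. So w(2) = 1. P is now [[2]].
Step i=1: Q has 1 at row 1, column 1; remove that cell from P, ejecting 2. So w(1) = 2. P is now [].

So w = 2 1 3 4 5.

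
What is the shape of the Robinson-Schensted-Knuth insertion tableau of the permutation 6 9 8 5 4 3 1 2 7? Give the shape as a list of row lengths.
[3, 2, 1, 1, 1, 1]

Row-insert each entry into an empty tableau.

After inserting 6: P = [[6]].
After inserting 9: P = [[6, 9]].
After inserting 8: P = [[6, 8], [9]].
After inserting 5: P = [[5, 8], [6], [9]].
After inserting 4: P = [[4, 8], [5], [6], [9]].
After inserting 3: P = [[3, 8], [4], [5], [6], [9]].
After inserting 1: P = [[1, 8], [3], [4], [5], [6], [9]].
After inserting 2: P = [[1, 2], [3, 8], [4], [5], [6], [9]].
After inserting 7: P = [[1, 2, 7], [3, 8], [4], [5], [6], [9]].

The final insertion tableau P = [[1, 2, 7], [3, 8], [4], [5], [6], [9]] has shape [3, 2, 1, 1, 1, 1].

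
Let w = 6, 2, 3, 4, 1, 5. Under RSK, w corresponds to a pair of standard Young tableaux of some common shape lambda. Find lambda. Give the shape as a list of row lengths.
[4, 1, 1]

RSK row insertion gives P = [[1, 3, 4, 5], [2], [6]], which has shape [4, 1, 1].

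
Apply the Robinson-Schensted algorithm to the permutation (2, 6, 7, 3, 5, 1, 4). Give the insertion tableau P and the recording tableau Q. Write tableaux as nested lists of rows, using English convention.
P = [[1, 3, 4], [2, 5], [6, 7]], Q = [[1, 2, 3], [4, 5], [6, 7]]

Insert each entry of the permutation into P by Schensted row insertion, recording in Q the position of each new cell.

Insert 2: appended to row 1. P = [[2]], Q = [[1]].
Insert 6: appended to row 1. P = [[2, 6]], Q = [[1, 2]].
Insert 7: appended to row 1. P = [[2, 6, 7]], Q = [[1, 2, 3]].
Insert 3: 3 bumps 6 from row 1; 6 starts row 2. P = [[2, 3, 7], [6]], Q = [[1, 2, 3], [4]].
Insert 5: 5 bumps 7 from row 1; 7 appends to row 2. P = [[2, 3, 5], [6, 7]], Q = [[1, 2, 3], [4, 5]].
Insert 1: 1 bumps 2 from row 1; 2 bumps 6 from row 2; 6 starts row 3. P = [[1, 3, 5], [2, 7], [6]], Q = [[1, 2, 3], [4, 5], [6]].
Insert 4: 4 bumps 5 from row 1; 5 bumps 7 from row 2; 7 appends to row 3. P = [[1, 3, 4], [2, 5], [6, 7]], Q = [[1, 2, 3], [4, 5], [6, 7]].

So P = [[1, 3, 4], [2, 5], [6, 7]], Q = [[1, 2, 3], [4, 5], [6, 7]].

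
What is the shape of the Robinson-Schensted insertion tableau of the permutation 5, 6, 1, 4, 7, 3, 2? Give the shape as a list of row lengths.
Row-insert each entry into an empty tableau.

After inserting 5: P = [[5]].
After inserting 6: P = [[5, 6]].
After inserting 1: P = [[1, 6], [5]].
After inserting 4: P = [[1, 4], [5, 6]].
After inserting 7: P = [[1, 4, 7], [5, 6]].
After inserting 3: P = [[1, 3, 7], [4, 6], [5]].
After inserting 2: P = [[1, 2, 7], [3, 6], [4], [5]].

The final insertion tableau P = [[1, 2, 7], [3, 6], [4], [5]] has shape [3, 2, 1, 1].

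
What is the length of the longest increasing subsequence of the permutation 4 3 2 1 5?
2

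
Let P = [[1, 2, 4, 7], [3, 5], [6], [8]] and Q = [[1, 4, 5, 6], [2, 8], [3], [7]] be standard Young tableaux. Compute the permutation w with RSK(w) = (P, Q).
8 6 1 3 5 7 2 4

Reverse the RSK construction: for i from n down to 1, find the cell of Q containing i, remove the entry at that cell from P, and reverse-bump it up through P; the value ejected from row 1 is w(i).

Step i=8: Q has 8 at row 2, column 2; remove 5 from row 2 of P and reverse-bump: 5 enters row 1 and ejects 4. So w(8) = 4. P is now [[1, 2, 5, 7], [3], [6], [8]].
Step i=7: Q has 7 at row 4, column 1; remove 8 from row 4 of P and reverse-bump: 8 enters row 3 and ejects 6; 6 enters row 2 and ejects 3; 3 enters row 1 and ejects 2. So w(7) = 2. P is now [[1, 3, 5, 7], [6], [8]].
Step i=6: Q has 6 at row 1, column 4; remove that cell from P, ejecting 7. So w(6) = 7. P is now [[1, 3, 5], [6], [8]].
Step i=5: Q has 5 at row 1, column 3; remove that cell from P, ejecting 5. So w(5) = 5. P is now [[1, 3], [6], [8]].
Step i=4: Q has 4 at row 1, column 2; remove that cell from P, ejecting 3. So w(4) = 3. P is now [[1], [6], [8]].
Step i=3: Q has 3 at row 3, column 1; remove 8 from row 3 of P and reverse-bump: 8 enters row 2 and ejects 6; 6 enters row 1 and ejects 1. So w(3) = 1. P is now [[6], [8]].
Step i=2: Q has 2 at row 2, column 1; remove 8 from row 2 of P and reverse-bump: 8 enters row 1 and ejects 6. So w(2) = 6. P is now [[8]].
Step i=1: Q has 1 at row 1, column 1; remove that cell from P, ejecting 8. So w(1) = 8. P is now [].

So w = 8 6 1 3 5 7 2 4.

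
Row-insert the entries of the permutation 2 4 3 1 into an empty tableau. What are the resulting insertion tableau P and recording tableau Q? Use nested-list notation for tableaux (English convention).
P = [[1, 3], [2], [4]], Q = [[1, 2], [3], [4]]

Insert each entry of the permutation into P by Schensted row insertion, recording in Q the position of each new cell.

After inserting 2: P = [[2]].
After inserting 4: P = [[2, 4]].
After inserting 3: P = [[2, 3], [4]].
After inserting 1: P = [[1, 3], [2], [4]].

So P = [[1, 3], [2], [4]], Q = [[1, 2], [3], [4]].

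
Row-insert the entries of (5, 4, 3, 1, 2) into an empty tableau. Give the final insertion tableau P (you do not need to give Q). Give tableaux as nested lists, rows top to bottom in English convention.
Insert 5: appended to row 1. P = [[5]].
Insert 4: 4 bumps 5 from row 1; 5 starts row 2. P = [[4], [5]].
Insert 3: 3 bumps 4 from row 1; 4 bumps 5 from row 2; 5 starts row 3. P = [[3], [4], [5]].
Insert 1: 1 bumps 3 from row 1; 3 bumps 4 from row 2; 4 bumps 5 from row 3; 5 starts row 4. P = [[1], [3], [4], [5]].
Insert 2: appended to row 1. P = [[1, 2], [3], [4], [5]].

So P = [[1, 2], [3], [4], [5]].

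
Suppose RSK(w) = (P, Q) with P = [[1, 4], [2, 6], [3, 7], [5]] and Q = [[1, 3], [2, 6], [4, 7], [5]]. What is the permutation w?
5 3 7 2 1 6 4

Reverse RSK: for i = n, n-1, ..., 1, locate i in Q, remove the corresponding corner cell from P, and reverse-bump its entry up through P; the value ejected from row 1 is w(i).

So w = 5 3 7 2 1 6 4.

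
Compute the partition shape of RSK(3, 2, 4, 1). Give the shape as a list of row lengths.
[2, 1, 1]

Row-insert each entry into an empty tableau.

After inserting 3: P = [[3]].
After inserting 2: P = [[2], [3]].
After inserting 4: P = [[2, 4], [3]].
After inserting 1: P = [[1, 4], [2], [3]].

The final insertion tableau P = [[1, 4], [2], [3]] has shape [2, 1, 1].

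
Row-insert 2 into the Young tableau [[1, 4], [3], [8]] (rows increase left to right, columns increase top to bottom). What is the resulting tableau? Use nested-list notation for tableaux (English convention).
[[1, 2], [3, 4], [8]]

In row 1, 2 replaces 4 (the leftmost entry greater than 2); 4 is bumped to row 2. 4 is appended to row 2. The new tableau is [[1, 2], [3, 4], [8]].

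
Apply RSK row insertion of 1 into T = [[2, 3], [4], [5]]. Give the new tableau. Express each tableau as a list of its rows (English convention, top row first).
[[1, 3], [2], [4], [5]]

In row 1, 1 replaces 2 (the leftmost entry greater than 1); 2 is bumped to row 2. In row 2, 2 replaces 4 (the leftmost entry greater than 2); 4 is bumped to row 3. In row 3, 4 replaces 5 (the leftmost entry greater than 4); 5 is bumped to row 4. 5 starts a new row 4. The new tableau is [[1, 3], [2], [4], [5]].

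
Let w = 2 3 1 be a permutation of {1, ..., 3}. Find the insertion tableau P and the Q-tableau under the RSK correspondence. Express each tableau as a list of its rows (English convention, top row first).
Insert each entry of the permutation into P by Schensted row insertion, recording in Q the position of each new cell.

Insert 2: appended to row 1. P = [[2]], Q = [[1]].
Insert 3: appended to row 1. P = [[2, 3]], Q = [[1, 2]].
Insert 1: 1 bumps 2 from row 1; 2 starts row 2. P = [[1, 3], [2]], Q = [[1, 2], [3]].

So P = [[1, 3], [2]], Q = [[1, 2], [3]].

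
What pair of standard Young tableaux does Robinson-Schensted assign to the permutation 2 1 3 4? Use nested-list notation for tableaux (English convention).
Insert each entry of the permutation into P by Schensted row insertion, recording in Q the position of each new cell.

After inserting 2: P = [[2]].
After inserting 1: P = [[1], [2]].
After inserting 3: P = [[1, 3], [2]].
After inserting 4: P = [[1, 3, 4], [2]].

So P = [[1, 3, 4], [2]], Q = [[1, 3, 4], [2]].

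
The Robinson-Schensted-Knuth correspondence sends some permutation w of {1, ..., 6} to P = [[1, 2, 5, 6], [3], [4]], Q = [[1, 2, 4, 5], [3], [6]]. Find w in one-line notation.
Reverse RSK: for i = n, n-1, ..., 1, locate i in Q, remove the corresponding corner cell from P, and reverse-bump its entry up through P; the value ejected from row 1 is w(i).

So w = 1 4 3 5 6 2.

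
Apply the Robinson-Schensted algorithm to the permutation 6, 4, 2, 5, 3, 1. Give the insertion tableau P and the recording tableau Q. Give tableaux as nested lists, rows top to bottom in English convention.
Insert each entry of the permutation into P by Schensted row insertion, recording in Q the position of each new cell.

Insert 6: appended to row 1. P = [[6]].
Insert 4: 4 bumps 6 from row 1; 6 starts row 2. P = [[4], [6]].
Insert 2: 2 bumps 4 from row 1; 4 bumps 6 from row 2; 6 starts row 3. P = [[2], [4], [6]].
Insert 5: appended to row 1. P = [[2, 5], [4], [6]].
Insert 3: 3 bumps 5 from row 1; 5 appends to row 2. P = [[2, 3], [4, 5], [6]].
Insert 1: 1 bumps 2 from row 1; 2 bumps 4 from row 2; 4 bumps 6 from row 3; 6 starts row 4. P = [[1, 3], [2, 5], [4], [6]].

So P = [[1, 3], [2, 5], [4], [6]], Q = [[1, 4], [2, 5], [3], [6]].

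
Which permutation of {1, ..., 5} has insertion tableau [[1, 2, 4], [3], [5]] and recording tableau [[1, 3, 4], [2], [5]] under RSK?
5 1 3 4 2

Reverse the RSK construction: for i from n down to 1, find the cell of Q containing i, remove the entry at that cell from P, and reverse-bump it up through P; the value ejected from row 1 is w(i).

Step i=5: Q has 5 at row 3, column 1; remove 5 from row 3 of P and reverse-bump: 5 enters row 2 and ejects 3; 3 enters row 1 and ejects 2. So w(5) = 2. P is now [[1, 3, 4], [5]].
Step i=4: Q has 4 at row 1, column 3; remove that cell from P, ejecting 4. So w(4) = 4. P is now [[1, 3], [5]].
Step i=3: Q has 3 at row 1, column 2; remove that cell from P, ejecting 3. So w(3) = 3. P is now [[1], [5]].
Step i=2: Q has 2 at row 2, column 1; remove 5 from row 2 of P and reverse-bump: 5 enters row 1 and ejects 1. So w(2) = 1. P is now [[5]].
Step i=1: Q has 1 at row 1, column 1; remove that cell from P, ejecting 5. So w(1) = 5. P is now [].

So w = 5 1 3 4 2.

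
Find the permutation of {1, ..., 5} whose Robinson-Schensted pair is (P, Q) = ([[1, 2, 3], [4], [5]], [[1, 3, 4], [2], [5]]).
5 1 2 4 3

Reverse RSK: for i = n, n-1, ..., 1, locate i in Q, remove the corresponding corner cell from P, and reverse-bump its entry up through P; the value ejected from row 1 is w(i).

So w = 5 1 2 4 3.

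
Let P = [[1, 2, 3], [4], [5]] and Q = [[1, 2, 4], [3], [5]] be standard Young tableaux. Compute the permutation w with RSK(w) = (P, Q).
Reverse the RSK construction: for i from n down to 1, find the cell of Q containing i, remove the entry at that cell from P, and reverse-bump it up through P; the value ejected from row 1 is w(i).

Step i=5: Q has 5 at row 3, column 1; remove 5 from row 3 of P and reverse-bump: 5 enters row 2 and ejects 4; 4 enters row 1 and ejects 3. So w(5) = 3. P is now [[1, 2, 4], [5]].
Step i=4: Q has 4 at row 1, column 3; remove that cell from P, ejecting 4. So w(4) = 4. P is now [[1, 2], [5]].
Step i=3: Q has 3 at row 2, column 1; remove 5 from row 2 of P and reverse-bump: 5 enters row 1 and ejects 2. So w(3) = 2. P is now [[1, 5]].
Step i=2: Q has 2 at row 1, column 2; remove that cell from P, ejecting 5. So w(2) = 5. P is now [[1]].
Step i=1: Q has 1 at row 1, column 1; remove that cell from P, ejecting 1. So w(1) = 1. P is now [].

So w = 1 5 2 4 3.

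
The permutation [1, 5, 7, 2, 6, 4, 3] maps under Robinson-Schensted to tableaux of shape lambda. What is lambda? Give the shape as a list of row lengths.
[3, 2, 1, 1]

RSK row insertion gives P = [[1, 2, 3], [4, 6], [5], [7]], which has shape [3, 2, 1, 1].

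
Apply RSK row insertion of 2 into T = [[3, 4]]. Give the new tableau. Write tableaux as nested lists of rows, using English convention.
[[2, 4], [3]]

In row 1, 2 replaces 3 (the leftmost entry greater than 2); 3 is bumped to row 2. 3 starts a new row 2. The new tableau is [[2, 4], [3]].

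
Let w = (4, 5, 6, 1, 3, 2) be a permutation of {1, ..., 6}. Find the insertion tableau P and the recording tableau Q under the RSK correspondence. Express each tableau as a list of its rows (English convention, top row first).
P = [[1, 2, 6], [3, 5], [4]], Q = [[1, 2, 3], [4, 5], [6]]

Insert each entry of the permutation into P by Schensted row insertion, recording in Q the position of each new cell.

After inserting 4: P = [[4]].
After inserting 5: P = [[4, 5]].
After inserting 6: P = [[4, 5, 6]].
After inserting 1: P = [[1, 5, 6], [4]].
After inserting 3: P = [[1, 3, 6], [4, 5]].
After inserting 2: P = [[1, 2, 6], [3, 5], [4]].

So P = [[1, 2, 6], [3, 5], [4]], Q = [[1, 2, 3], [4, 5], [6]].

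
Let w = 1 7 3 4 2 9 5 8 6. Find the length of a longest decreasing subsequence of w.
3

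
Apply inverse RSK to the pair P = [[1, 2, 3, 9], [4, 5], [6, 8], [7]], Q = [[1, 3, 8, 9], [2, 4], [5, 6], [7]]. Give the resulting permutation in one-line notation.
Reverse the RSK construction: for i from n down to 1, find the cell of Q containing i, remove the entry at that cell from P, and reverse-bump it up through P; the value ejected from row 1 is w(i).

Step i=9: Q has 9 at row 1, column 4; remove that cell from P, ejecting 9. So w(9) = 9. P is now [[1, 2, 3], [4, 5], [6, 8], [7]].
Step i=8: Q has 8 at row 1, column 3; remove that cell from P, ejecting 3. So w(8) = 3. P is now [[1, 2], [4, 5], [6, 8], [7]].
Step i=7: Q has 7 at row 4, column 1; remove 7 from row 4 of P and reverse-bump: 7 enters row 3 and ejects 6; 6 enters row 2 and ejects 5; 5 enters row 1 and ejects 2. So w(7) = 2. P is now [[1, 5], [4, 6], [7, 8]].
Step i=6: Q has 6 at row 3, column 2; remove 8 from row 3 of P and reverse-bump: 8 enters row 2 and ejects 6; 6 enters row 1 and ejects 5. So w(6) = 5. P is now [[1, 6], [4, 8], [7]].
Step i=5: Q has 5 at row 3, column 1; remove 7 from row 3 of P and reverse-bump: 7 enters row 2 and ejects 4; 4 enters row 1 and ejects 1. So w(5) = 1. P is now [[4, 6], [7, 8]].
Step i=4: Q has 4 at row 2, column 2; remove 8 from row 2 of P and reverse-bump: 8 enters row 1 and ejects 6. So w(4) = 6. P is now [[4, 8], [7]].
Step i=3: Q has 3 at row 1, column 2; remove that cell from P, ejecting 8. So w(3) = 8. P is now [[4], [7]].
Step i=2: Q has 2 at row 2, column 1; remove 7 from row 2 of P and reverse-bump: 7 enters row 1 and ejects 4. So w(2) = 4. P is now [[7]].
Step i=1: Q has 1 at row 1, column 1; remove that cell from P, ejecting 7. So w(1) = 7. P is now [].

So w = 7 4 8 6 1 5 2 3 9.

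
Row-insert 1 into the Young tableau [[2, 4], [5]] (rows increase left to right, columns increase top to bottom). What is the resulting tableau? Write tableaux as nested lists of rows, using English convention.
In row 1, 1 replaces 2 (the leftmost entry greater than 1); 2 is bumped to row 2. In row 2, 2 replaces 5 (the leftmost entry greater than 2); 5 is bumped to row 3. 5 starts a new row 3. The new tableau is [[1, 4], [2], [5]].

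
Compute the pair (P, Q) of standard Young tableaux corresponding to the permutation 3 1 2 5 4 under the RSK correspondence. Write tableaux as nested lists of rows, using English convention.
P = [[1, 2, 4], [3, 5]], Q = [[1, 3, 4], [2, 5]]

Insert each entry of the permutation into P by Schensted row insertion, recording in Q the position of each new cell.

After inserting 3: P = [[3]].
After inserting 1: P = [[1], [3]].
After inserting 2: P = [[1, 2], [3]].
After inserting 5: P = [[1, 2, 5], [3]].
After inserting 4: P = [[1, 2, 4], [3, 5]].

So P = [[1, 2, 4], [3, 5]], Q = [[1, 3, 4], [2, 5]].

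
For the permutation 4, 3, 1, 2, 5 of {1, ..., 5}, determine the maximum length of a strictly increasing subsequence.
3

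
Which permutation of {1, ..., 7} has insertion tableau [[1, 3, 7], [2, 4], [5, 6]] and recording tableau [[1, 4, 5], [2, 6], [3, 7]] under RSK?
5 2 1 6 7 4 3

Reverse the RSK construction: for i from n down to 1, find the cell of Q containing i, remove the entry at that cell from P, and reverse-bump it up through P; the value ejected from row 1 is w(i).

Step i=7: Q has 7 at row 3, column 2; remove 6 from row 3 of P and reverse-bump: 6 enters row 2 and ejects 4; 4 enters row 1 and ejects 3. So w(7) = 3. P is now [[1, 4, 7], [2, 6], [5]].
Step i=6: Q has 6 at row 2, column 2; remove 6 from row 2 of P and reverse-bump: 6 enters row 1 and ejects 4. So w(6) = 4. P is now [[1, 6, 7], [2], [5]].
Step i=5: Q has 5 at row 1, column 3; remove that cell from P, ejecting 7. So w(5) = 7. P is now [[1, 6], [2], [5]].
Step i=4: Q has 4 at row 1, column 2; remove that cell from P, ejecting 6. So w(4) = 6. P is now [[1], [2], [5]].
Step i=3: Q has 3 at row 3, column 1; remove 5 from row 3 of P and reverse-bump: 5 enters row 2 and ejects 2; 2 enters row 1 and ejects 1. So w(3) = 1. P is now [[2], [5]].
Step i=2: Q has 2 at row 2, column 1; remove 5 from row 2 of P and reverse-bump: 5 enters row 1 and ejects 2. So w(2) = 2. P is now [[5]].
Step i=1: Q has 1 at row 1, column 1; remove that cell from P, ejecting 5. So w(1) = 5. P is now [].

So w = 5 2 1 6 7 4 3.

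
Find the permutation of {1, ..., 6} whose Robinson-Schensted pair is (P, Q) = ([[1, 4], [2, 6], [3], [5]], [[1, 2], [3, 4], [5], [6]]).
5 6 3 4 2 1

Reverse the RSK construction: for i from n down to 1, find the cell of Q containing i, remove the entry at that cell from P, and reverse-bump it up through P; the value ejected from row 1 is w(i).

Step i=6: Q has 6 at row 4, column 1; remove 5 from row 4 of P and reverse-bump: 5 enters row 3 and ejects 3; 3 enters row 2 and ejects 2; 2 enters row 1 and ejects 1. So w(6) = 1. P is now [[2, 4], [3, 6], [5]].
Step i=5: Q has 5 at row 3, column 1; remove 5 from row 3 of P and reverse-bump: 5 enters row 2 and ejects 3; 3 enters row 1 and ejects 2. So w(5) = 2. P is now [[3, 4], [5, 6]].
Step i=4: Q has 4 at row 2, column 2; remove 6 from row 2 of P and reverse-bump: 6 enters row 1 and ejects 4. So w(4) = 4. P is now [[3, 6], [5]].
Step i=3: Q has 3 at row 2, column 1; remove 5 from row 2 of P and reverse-bump: 5 enters row 1 and ejects 3. So w(3) = 3. P is now [[5, 6]].
Step i=2: Q has 2 at row 1, column 2; remove that cell from P, ejecting 6. So w(2) = 6. P is now [[5]].
Step i=1: Q has 1 at row 1, column 1; remove that cell from P, ejecting 5. So w(1) = 5. P is now [].

So w = 5 6 3 4 2 1.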